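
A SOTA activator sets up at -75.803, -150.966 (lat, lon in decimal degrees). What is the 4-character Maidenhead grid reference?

Offset from 180°W / 90°S: lon 29.03°, lat 14.20°.
Field: lon ⌊29.03/20⌋ = 1 → B; lat ⌊14.20/10⌋ = 1 → B.
Square: lon ⌊9.03/2⌋ = 4; lat ⌊4.20/1⌋ = 4.

BB44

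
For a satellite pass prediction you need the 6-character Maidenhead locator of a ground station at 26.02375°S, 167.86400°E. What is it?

RG33wx

Offset from 180°W / 90°S: lon 347.8640°, lat 63.9763°.
Field (20°×10°, letters A–R): 347.8640/20 → 17 → R, 63.9763/10 → 6 → G; chars RG.
Square (2°×1°, digits 0–9): 7.8640/2 → 3, 3.9763/1 → 3; chars 33.
Subsquare (5′×2.5′, letters a–x): 1.8640/0.0833333 → 22 → w, 0.9763/0.0416667 → 23 → x; chars wx.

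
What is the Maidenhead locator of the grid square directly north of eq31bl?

EQ31bm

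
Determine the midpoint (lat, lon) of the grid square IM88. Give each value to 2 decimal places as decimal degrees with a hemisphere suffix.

Field I=8, M=12: +8·20° lon, +12·10° lat → SW at lon -20°, lat 30°.
Square 8, 8: +8·2° lon, +8·1° lat → SW at lon -4°, lat 38°.
Cell spans 2° lon × 1° lat. Centre is SW corner plus half of each.
latitude 38.50° N, longitude 3.00° W.

38.50° N, 3.00° W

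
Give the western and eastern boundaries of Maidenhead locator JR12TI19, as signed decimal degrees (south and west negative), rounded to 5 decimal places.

3.59167, 3.60000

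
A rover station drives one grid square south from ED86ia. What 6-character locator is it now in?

Latitude subsquare a = 0; −1 → -1, wraps to 23 = x, carry into square.
Latitude square 6; −1 → 5.
The longitude characters are unchanged.

ED85ix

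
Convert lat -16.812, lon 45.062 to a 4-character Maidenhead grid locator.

LH23

Add 180° to longitude and 90° to latitude: 225.06, 73.19.
Field (20°×10°, letters A–R): lon ⌊225.06/20⌋ = 11 → L; lat ⌊73.19/10⌋ = 7 → H.
Square (2°×1°, digits 0–9): lon ⌊5.06/2⌋ = 2; lat ⌊3.19/1⌋ = 3.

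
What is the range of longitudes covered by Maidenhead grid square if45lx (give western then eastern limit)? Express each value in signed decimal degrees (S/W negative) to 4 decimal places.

-11.0833, -11.0000

Field I=8, F=5: +8·20° lon, +5·10° lat → SW at lon -20°, lat -40°.
Square 4, 5: +4·2° lon, +5·1° lat → SW at lon -12°, lat -35°.
Subsquare l=11, x=23: +11·0.0833333° lon, +23·0.0416667° lat → SW at lon -11.0833°, lat -34.0417°.
Cell spans 0.0833333° lon × 0.0416667° lat.
west -11.0833, east -11.0000.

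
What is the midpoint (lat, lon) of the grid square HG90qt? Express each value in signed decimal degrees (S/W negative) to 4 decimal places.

Field H=7, G=6: +7·20° lon, +6·10° lat → SW at lon -40°, lat -30°.
Square 9, 0: +9·2° lon, +0·1° lat → SW at lon -22°, lat -30°.
Subsquare q=16, t=19: +16·0.0833333° lon, +19·0.0416667° lat → SW at lon -20.6667°, lat -29.2083°.
Cell spans 0.0833333° lon × 0.0416667° lat. Centre is SW corner plus half of each.
latitude -29.1875, longitude -20.6250.

-29.1875, -20.6250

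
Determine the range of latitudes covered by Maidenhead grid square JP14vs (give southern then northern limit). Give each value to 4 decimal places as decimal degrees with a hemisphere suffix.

64.7500° N, 64.7917° N

Field J=9, P=15: +9·20° lon, +15·10° lat → SW at lon 0°, lat 60°.
Square 1, 4: +1·2° lon, +4·1° lat → SW at lon 2°, lat 64°.
Subsquare v=21, s=18: +21·0.0833333° lon, +18·0.0416667° lat → SW at lon 3.75°, lat 64.75°.
Cell spans 0.0833333° lon × 0.0416667° lat.
south 64.7500° N, north 64.7917° N.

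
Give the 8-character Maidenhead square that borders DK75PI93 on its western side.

Longitude extended square 9; −1 → 8.
The latitude characters are unchanged.

DK75pi83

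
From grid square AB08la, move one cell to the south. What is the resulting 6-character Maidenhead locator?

AB07lx

Latitude subsquare a = 0; −1 → -1, wraps to 23 = x, carry into square.
Latitude square 8; −1 → 7.
The longitude characters are unchanged.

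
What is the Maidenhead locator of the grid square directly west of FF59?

FF49

Longitude square 5; −1 → 4.
The latitude characters are unchanged.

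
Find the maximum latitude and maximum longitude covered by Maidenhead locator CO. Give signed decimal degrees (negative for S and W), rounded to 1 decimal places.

60.0, -120.0

Field C=2, O=14: +2·20° lon, +14·10° lat → SW at lon -140°, lat 50°.
Cell spans 20° lon × 10° lat. NE corner is SW corner plus one full cell.
latitude 60.0, longitude -120.0.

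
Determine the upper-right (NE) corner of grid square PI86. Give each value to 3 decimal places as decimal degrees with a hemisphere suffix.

3.000° S, 138.000° E

Field P=15, I=8: +15·20° lon, +8·10° lat → SW at lon 120°, lat -10°.
Square 8, 6: +8·2° lon, +6·1° lat → SW at lon 136°, lat -4°.
Cell spans 2° lon × 1° lat. NE corner is SW corner plus one full cell.
latitude 3.000° S, longitude 138.000° E.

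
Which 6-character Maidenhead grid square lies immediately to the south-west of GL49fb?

GL49ea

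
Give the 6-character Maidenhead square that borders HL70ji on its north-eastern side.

HL70kj

Longitude subsquare j = 9; +1 → 10 = k.
Latitude subsquare i = 8; +1 → 9 = j.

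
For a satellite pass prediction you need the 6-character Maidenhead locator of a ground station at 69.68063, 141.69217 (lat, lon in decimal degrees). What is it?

QP09uq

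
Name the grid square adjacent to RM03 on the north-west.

QM94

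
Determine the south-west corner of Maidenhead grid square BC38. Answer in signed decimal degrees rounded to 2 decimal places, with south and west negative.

Field B=1, C=2: +1·20° lon, +2·10° lat → SW at lon -160°, lat -70°.
Square 3, 8: +3·2° lon, +8·1° lat → SW at lon -154°, lat -62°.
latitude -62.00, longitude -154.00.

-62.00, -154.00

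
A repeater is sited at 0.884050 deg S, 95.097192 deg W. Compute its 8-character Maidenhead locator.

EI29kc87

Shift to the Maidenhead origin (180°W, 90°S): lon 84.90281, lat 89.11595.
Field: lon ⌊84.90281/20⌋ = 4 → E; lat ⌊89.11595/10⌋ = 8 → I.
Square: lon ⌊4.90281/2⌋ = 2; lat ⌊9.11595/1⌋ = 9.
Subsquare: lon ⌊0.90281/0.0833333⌋ = 10 → k; lat ⌊0.11595/0.0416667⌋ = 2 → c.
Extended square: lon ⌊0.06947/0.00833333⌋ = 8; lat ⌊0.03262/0.00416667⌋ = 7.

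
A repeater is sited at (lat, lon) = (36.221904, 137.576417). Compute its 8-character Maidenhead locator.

PM86sf93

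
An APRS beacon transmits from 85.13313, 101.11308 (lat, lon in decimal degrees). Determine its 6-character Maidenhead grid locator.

OR05nd

Shift to the Maidenhead origin (180°W, 90°S): lon 281.1131, lat 175.1331.
Field (20°×10°, letters A–R): lon ⌊281.1131/20⌋ = 14 → O; lat ⌊175.1331/10⌋ = 17 → R.
Square (2°×1°, digits 0–9): lon ⌊1.1131/2⌋ = 0; lat ⌊5.1331/1⌋ = 5.
Subsquare (5′×2.5′, letters a–x): lon ⌊1.1131/0.0833333⌋ = 13 → n; lat ⌊0.1331/0.0416667⌋ = 3 → d.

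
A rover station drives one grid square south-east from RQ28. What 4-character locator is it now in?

Longitude square 2; +1 → 3.
Latitude square 8; −1 → 7.

RQ37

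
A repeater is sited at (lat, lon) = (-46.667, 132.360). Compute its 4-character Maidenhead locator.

Add 180° to longitude and 90° to latitude: 312.36, 43.33.
Field (20°×10°, letters A–R): lon ⌊312.36/20⌋ = 15 → P; lat ⌊43.33/10⌋ = 4 → E.
Square (2°×1°, digits 0–9): lon ⌊12.36/2⌋ = 6; lat ⌊3.33/1⌋ = 3.

PE63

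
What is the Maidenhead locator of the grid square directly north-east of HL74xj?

Longitude subsquare x = 23; +1 → 24, wraps to 0 = a, carry into square.
Longitude square 7; +1 → 8.
Latitude subsquare j = 9; +1 → 10 = k.

HL84ak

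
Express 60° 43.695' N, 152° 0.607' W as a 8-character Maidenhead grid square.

Shift to the Maidenhead origin (180°W, 90°S): lon 27.98988, lat 150.72825.
Field (20°×10°, letters A–R): 27.98988/20 → 1 → B, 150.72825/10 → 15 → P; chars BP.
Square (2°×1°, digits 0–9): 7.98988/2 → 3, 0.72825/1 → 0; chars 30.
Subsquare (5′×2.5′, letters a–x): 1.98988/0.0833333 → 23 → x, 0.72825/0.0416667 → 17 → r; chars xr.
Extended square (30″×15″, digits 0–9): 0.07322/0.00833333 → 8, 0.01992/0.00416667 → 4; chars 84.

BP30xr84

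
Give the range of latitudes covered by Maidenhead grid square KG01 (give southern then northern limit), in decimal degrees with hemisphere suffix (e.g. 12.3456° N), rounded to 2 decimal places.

29.00° S, 28.00° S

Field K=10, G=6: +10·20° lon, +6·10° lat → SW at lon 20°, lat -30°.
Square 0, 1: +0·2° lon, +1·1° lat → SW at lon 20°, lat -29°.
Cell spans 2° lon × 1° lat.
south 29.00° S, north 28.00° S.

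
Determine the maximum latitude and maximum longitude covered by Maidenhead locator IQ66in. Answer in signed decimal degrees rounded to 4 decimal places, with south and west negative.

Field I=8, Q=16: +8·20° lon, +16·10° lat → SW at lon -20°, lat 70°.
Square 6, 6: +6·2° lon, +6·1° lat → SW at lon -8°, lat 76°.
Subsquare i=8, n=13: +8·0.0833333° lon, +13·0.0416667° lat → SW at lon -7.33333°, lat 76.5417°.
Cell spans 0.0833333° lon × 0.0416667° lat. NE corner is SW corner plus one full cell.
latitude 76.5833, longitude -7.2500.

76.5833, -7.2500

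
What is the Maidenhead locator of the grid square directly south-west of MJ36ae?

MJ26xd

Longitude subsquare a = 0; −1 → -1, wraps to 23 = x, carry into square.
Longitude square 3; −1 → 2.
Latitude subsquare e = 4; −1 → 3 = d.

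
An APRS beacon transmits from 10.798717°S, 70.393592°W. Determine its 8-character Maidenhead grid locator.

FH49te28

Shift to the Maidenhead origin (180°W, 90°S): lon 109.60641, lat 79.20128.
Field: lon ⌊109.60641/20⌋ = 5 → F; lat ⌊79.20128/10⌋ = 7 → H.
Square: lon ⌊9.60641/2⌋ = 4; lat ⌊9.20128/1⌋ = 9.
Subsquare: lon ⌊1.60641/0.0833333⌋ = 19 → t; lat ⌊0.20128/0.0416667⌋ = 4 → e.
Extended square: lon ⌊0.02307/0.00833333⌋ = 2; lat ⌊0.03462/0.00416667⌋ = 8.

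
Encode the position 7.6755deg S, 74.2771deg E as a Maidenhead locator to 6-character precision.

Offset from 180°W / 90°S: lon 254.2771°, lat 82.3245°.
Field: lon ⌊254.2771/20⌋ = 12 → M; lat ⌊82.3245/10⌋ = 8 → I.
Square: lon ⌊14.2771/2⌋ = 7; lat ⌊2.3245/1⌋ = 2.
Subsquare: lon ⌊0.2771/0.0833333⌋ = 3 → d; lat ⌊0.3245/0.0416667⌋ = 7 → h.

MI72dh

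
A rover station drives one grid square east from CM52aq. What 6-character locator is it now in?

CM52bq

Longitude subsquare a = 0; +1 → 1 = b.
The latitude characters are unchanged.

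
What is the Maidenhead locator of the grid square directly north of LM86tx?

Latitude subsquare x = 23; +1 → 24, wraps to 0 = a, carry into square.
Latitude square 6; +1 → 7.
The longitude characters are unchanged.

LM87ta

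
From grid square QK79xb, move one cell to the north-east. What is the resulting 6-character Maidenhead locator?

QK89ac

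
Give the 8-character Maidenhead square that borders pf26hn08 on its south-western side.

PF26gn97

Longitude extended square 0; −1 → -1, wraps to 9, carry into subsquare.
Longitude subsquare h = 7; −1 → 6 = g.
Latitude extended square 8; −1 → 7.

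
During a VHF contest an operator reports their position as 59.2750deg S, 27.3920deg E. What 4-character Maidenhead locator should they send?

KD30

Offset from 180°W / 90°S: lon 207.39°, lat 30.73°.
Field: lon ⌊207.39/20⌋ = 10 → K; lat ⌊30.73/10⌋ = 3 → D.
Square: lon ⌊7.39/2⌋ = 3; lat ⌊0.73/1⌋ = 0.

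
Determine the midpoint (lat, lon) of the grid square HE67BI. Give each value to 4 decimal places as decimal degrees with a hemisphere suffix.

Field H=7, E=4: +7·20° lon, +4·10° lat → SW at lon -40°, lat -50°.
Square 6, 7: +6·2° lon, +7·1° lat → SW at lon -28°, lat -43°.
Subsquare b=1, i=8: +1·0.0833333° lon, +8·0.0416667° lat → SW at lon -27.9167°, lat -42.6667°.
Cell spans 0.0833333° lon × 0.0416667° lat. Centre is SW corner plus half of each.
latitude 42.6458° S, longitude 27.8750° W.

42.6458° S, 27.8750° W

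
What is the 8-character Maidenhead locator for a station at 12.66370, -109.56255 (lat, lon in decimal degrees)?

DK52fp29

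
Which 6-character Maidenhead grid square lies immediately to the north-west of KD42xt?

Longitude subsquare x = 23; −1 → 22 = w.
Latitude subsquare t = 19; +1 → 20 = u.

KD42wu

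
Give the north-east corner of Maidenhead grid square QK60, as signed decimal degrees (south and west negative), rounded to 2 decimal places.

11.00, 154.00

Field Q=16, K=10: +16·20° lon, +10·10° lat → SW at lon 140°, lat 10°.
Square 6, 0: +6·2° lon, +0·1° lat → SW at lon 152°, lat 10°.
Cell spans 2° lon × 1° lat. NE corner is SW corner plus one full cell.
latitude 11.00, longitude 154.00.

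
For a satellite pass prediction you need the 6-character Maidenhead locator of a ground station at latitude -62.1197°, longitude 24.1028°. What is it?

KC27bv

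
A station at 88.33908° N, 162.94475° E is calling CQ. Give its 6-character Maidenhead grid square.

RR18li

Offset from 180°W / 90°S: lon 342.9447°, lat 178.3391°.
Field (20°×10°, letters A–R): 342.9447/20 → 17 → R, 178.3391/10 → 17 → R; chars RR.
Square (2°×1°, digits 0–9): 2.9447/2 → 1, 8.3391/1 → 8; chars 18.
Subsquare (5′×2.5′, letters a–x): 0.9447/0.0833333 → 11 → l, 0.3391/0.0416667 → 8 → i; chars li.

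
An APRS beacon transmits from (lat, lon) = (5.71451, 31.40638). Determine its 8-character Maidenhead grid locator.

KJ55qr81

Shift to the Maidenhead origin (180°W, 90°S): lon 211.40638, lat 95.71451.
Field: lon ⌊211.40638/20⌋ = 10 → K; lat ⌊95.71451/10⌋ = 9 → J.
Square: lon ⌊11.40638/2⌋ = 5; lat ⌊5.71451/1⌋ = 5.
Subsquare: lon ⌊1.40638/0.0833333⌋ = 16 → q; lat ⌊0.71451/0.0416667⌋ = 17 → r.
Extended square: lon ⌊0.07305/0.00833333⌋ = 8; lat ⌊0.00618/0.00416667⌋ = 1.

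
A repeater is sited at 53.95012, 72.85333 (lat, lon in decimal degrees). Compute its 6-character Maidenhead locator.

MO63kw

Shift to the Maidenhead origin (180°W, 90°S): lon 252.8533, lat 143.9501.
Field (20°×10°, letters A–R): 252.8533/20 → 12 → M, 143.9501/10 → 14 → O; chars MO.
Square (2°×1°, digits 0–9): 12.8533/2 → 6, 3.9501/1 → 3; chars 63.
Subsquare (5′×2.5′, letters a–x): 0.8533/0.0833333 → 10 → k, 0.9501/0.0416667 → 22 → w; chars kw.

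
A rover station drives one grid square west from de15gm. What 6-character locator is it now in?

Longitude subsquare g = 6; −1 → 5 = f.
The latitude characters are unchanged.

DE15fm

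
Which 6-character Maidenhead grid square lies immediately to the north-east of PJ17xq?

Longitude subsquare x = 23; +1 → 24, wraps to 0 = a, carry into square.
Longitude square 1; +1 → 2.
Latitude subsquare q = 16; +1 → 17 = r.

PJ27ar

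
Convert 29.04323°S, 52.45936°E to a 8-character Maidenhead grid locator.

LG60fw59

Offset from 180°W / 90°S: lon 232.45936°, lat 60.95677°.
Field: 232.45936/20 → 11 → L, 60.95677/10 → 6 → G; chars LG.
Square: 12.45936/2 → 6, 0.95677/1 → 0; chars 60.
Subsquare: 0.45936/0.0833333 → 5 → f, 0.95677/0.0416667 → 22 → w; chars fw.
Extended square: 0.04269/0.00833333 → 5, 0.04010/0.00416667 → 9; chars 59.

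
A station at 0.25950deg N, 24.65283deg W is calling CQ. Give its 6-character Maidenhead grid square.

Offset from 180°W / 90°S: lon 155.3472°, lat 90.2595°.
Field: lon ⌊155.3472/20⌋ = 7 → H; lat ⌊90.2595/10⌋ = 9 → J.
Square: lon ⌊15.3472/2⌋ = 7; lat ⌊0.2595/1⌋ = 0.
Subsquare: lon ⌊1.3472/0.0833333⌋ = 16 → q; lat ⌊0.2595/0.0416667⌋ = 6 → g.

HJ70qg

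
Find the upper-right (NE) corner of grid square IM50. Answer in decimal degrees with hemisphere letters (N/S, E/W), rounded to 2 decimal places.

31.00° N, 8.00° W

Field I=8, M=12: +8·20° lon, +12·10° lat → SW at lon -20°, lat 30°.
Square 5, 0: +5·2° lon, +0·1° lat → SW at lon -10°, lat 30°.
Cell spans 2° lon × 1° lat. NE corner is SW corner plus one full cell.
latitude 31.00° N, longitude 8.00° W.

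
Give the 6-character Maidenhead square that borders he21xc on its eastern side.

Longitude subsquare x = 23; +1 → 24, wraps to 0 = a, carry into square.
Longitude square 2; +1 → 3.
The latitude characters are unchanged.

HE31ac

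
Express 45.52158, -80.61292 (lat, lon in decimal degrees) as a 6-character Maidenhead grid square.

EN95qm

Offset from 180°W / 90°S: lon 99.3871°, lat 135.5216°.
Field: 99.3871/20 → 4 → E, 135.5216/10 → 13 → N; chars EN.
Square: 19.3871/2 → 9, 5.5216/1 → 5; chars 95.
Subsquare: 1.3871/0.0833333 → 16 → q, 0.5216/0.0416667 → 12 → m; chars qm.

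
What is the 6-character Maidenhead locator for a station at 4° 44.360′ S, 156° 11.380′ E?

QI85cg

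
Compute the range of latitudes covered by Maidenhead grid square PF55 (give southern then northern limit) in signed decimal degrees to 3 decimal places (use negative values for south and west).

-35.000, -34.000

Field P=15, F=5: +15·20° lon, +5·10° lat → SW at lon 120°, lat -40°.
Square 5, 5: +5·2° lon, +5·1° lat → SW at lon 130°, lat -35°.
Cell spans 2° lon × 1° lat.
south -35.000, north -34.000.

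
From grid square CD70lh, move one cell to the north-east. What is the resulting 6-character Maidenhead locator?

CD70mi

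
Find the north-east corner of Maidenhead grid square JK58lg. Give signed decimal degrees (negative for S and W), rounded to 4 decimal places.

18.2917, 11.0000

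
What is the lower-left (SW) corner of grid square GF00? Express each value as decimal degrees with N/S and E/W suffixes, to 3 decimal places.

Field G=6, F=5: +6·20° lon, +5·10° lat → SW at lon -60°, lat -40°.
Square 0, 0: +0·2° lon, +0·1° lat → SW at lon -60°, lat -40°.
latitude 40.000° S, longitude 60.000° W.

40.000° S, 60.000° W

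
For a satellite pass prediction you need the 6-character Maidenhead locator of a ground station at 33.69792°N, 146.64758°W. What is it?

BM63qq

Shift to the Maidenhead origin (180°W, 90°S): lon 33.3524, lat 123.6979.
Field (20°×10°, letters A–R): 33.3524/20 → 1 → B, 123.6979/10 → 12 → M; chars BM.
Square (2°×1°, digits 0–9): 13.3524/2 → 6, 3.6979/1 → 3; chars 63.
Subsquare (5′×2.5′, letters a–x): 1.3524/0.0833333 → 16 → q, 0.6979/0.0416667 → 16 → q; chars qq.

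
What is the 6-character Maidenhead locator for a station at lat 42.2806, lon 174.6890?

RN72ig

Shift to the Maidenhead origin (180°W, 90°S): lon 354.6890, lat 132.2806.
Field (20°×10°, letters A–R): 354.6890/20 → 17 → R, 132.2806/10 → 13 → N; chars RN.
Square (2°×1°, digits 0–9): 14.6890/2 → 7, 2.2806/1 → 2; chars 72.
Subsquare (5′×2.5′, letters a–x): 0.6890/0.0833333 → 8 → i, 0.2806/0.0416667 → 6 → g; chars ig.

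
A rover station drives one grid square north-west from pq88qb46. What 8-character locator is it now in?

Longitude extended square 4; −1 → 3.
Latitude extended square 6; +1 → 7.

PQ88qb37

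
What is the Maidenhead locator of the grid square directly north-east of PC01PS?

Longitude subsquare p = 15; +1 → 16 = q.
Latitude subsquare s = 18; +1 → 19 = t.

PC01qt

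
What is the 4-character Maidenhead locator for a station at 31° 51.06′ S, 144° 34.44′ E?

QF28

Add 180° to longitude and 90° to latitude: 324.57, 58.15.
Field (20°×10°, letters A–R): 324.57/20 → 16 → Q, 58.15/10 → 5 → F; chars QF.
Square (2°×1°, digits 0–9): 4.57/2 → 2, 8.15/1 → 8; chars 28.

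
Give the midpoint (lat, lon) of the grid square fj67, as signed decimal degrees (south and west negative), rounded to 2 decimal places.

7.50, -67.00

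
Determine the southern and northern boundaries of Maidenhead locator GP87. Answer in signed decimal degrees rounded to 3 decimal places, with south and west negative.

Field G=6, P=15: +6·20° lon, +15·10° lat → SW at lon -60°, lat 60°.
Square 8, 7: +8·2° lon, +7·1° lat → SW at lon -44°, lat 67°.
Cell spans 2° lon × 1° lat.
south 67.000, north 68.000.

67.000, 68.000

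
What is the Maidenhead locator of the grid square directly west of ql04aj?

PL94xj

Longitude subsquare a = 0; −1 → -1, wraps to 23 = x, carry into square.
Longitude square 0; −1 → -1, wraps to 9, carry into field.
Longitude field Q = 16; −1 → 15 = P.
The latitude characters are unchanged.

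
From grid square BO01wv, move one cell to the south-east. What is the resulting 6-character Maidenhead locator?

Longitude subsquare w = 22; +1 → 23 = x.
Latitude subsquare v = 21; −1 → 20 = u.

BO01xu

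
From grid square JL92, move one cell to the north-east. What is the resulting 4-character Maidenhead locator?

KL03

Longitude square 9; +1 → 10, wraps to 0, carry into field.
Longitude field J = 9; +1 → 10 = K.
Latitude square 2; +1 → 3.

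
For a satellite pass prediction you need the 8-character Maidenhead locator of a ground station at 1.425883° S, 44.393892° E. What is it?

LI28en77

Shift to the Maidenhead origin (180°W, 90°S): lon 224.39389, lat 88.57412.
Field: 224.39389/20 → 11 → L, 88.57412/10 → 8 → I; chars LI.
Square: 4.39389/2 → 2, 8.57412/1 → 8; chars 28.
Subsquare: 0.39389/0.0833333 → 4 → e, 0.57412/0.0416667 → 13 → n; chars en.
Extended square: 0.06056/0.00833333 → 7, 0.03245/0.00416667 → 7; chars 77.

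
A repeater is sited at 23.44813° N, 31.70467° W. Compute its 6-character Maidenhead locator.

HL43dk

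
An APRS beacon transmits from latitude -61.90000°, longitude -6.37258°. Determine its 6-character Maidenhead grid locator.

Add 180° to longitude and 90° to latitude: 173.6274, 28.1000.
Field: 173.6274/20 → 8 → I, 28.1000/10 → 2 → C; chars IC.
Square: 13.6274/2 → 6, 8.1000/1 → 8; chars 68.
Subsquare: 1.6274/0.0833333 → 19 → t, 0.1000/0.0416667 → 2 → c; chars tc.

IC68tc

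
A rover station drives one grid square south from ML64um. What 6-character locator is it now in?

Latitude subsquare m = 12; −1 → 11 = l.
The longitude characters are unchanged.

ML64ul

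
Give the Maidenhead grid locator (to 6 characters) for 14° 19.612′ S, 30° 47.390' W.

HH45oq

Offset from 180°W / 90°S: lon 149.2102°, lat 75.6731°.
Field: 149.2102/20 → 7 → H, 75.6731/10 → 7 → H; chars HH.
Square: 9.2102/2 → 4, 5.6731/1 → 5; chars 45.
Subsquare: 1.2102/0.0833333 → 14 → o, 0.6731/0.0416667 → 16 → q; chars oq.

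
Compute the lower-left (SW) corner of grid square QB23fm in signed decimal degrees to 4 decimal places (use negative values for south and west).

-76.5000, 144.4167

Field Q=16, B=1: +16·20° lon, +1·10° lat → SW at lon 140°, lat -80°.
Square 2, 3: +2·2° lon, +3·1° lat → SW at lon 144°, lat -77°.
Subsquare f=5, m=12: +5·0.0833333° lon, +12·0.0416667° lat → SW at lon 144.417°, lat -76.5°.
latitude -76.5000, longitude 144.4167.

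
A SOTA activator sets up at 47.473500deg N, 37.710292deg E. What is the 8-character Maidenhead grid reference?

KN87ul53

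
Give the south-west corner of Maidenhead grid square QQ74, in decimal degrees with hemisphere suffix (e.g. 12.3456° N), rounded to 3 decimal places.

Field Q=16, Q=16: +16·20° lon, +16·10° lat → SW at lon 140°, lat 70°.
Square 7, 4: +7·2° lon, +4·1° lat → SW at lon 154°, lat 74°.
latitude 74.000° N, longitude 154.000° E.

74.000° N, 154.000° E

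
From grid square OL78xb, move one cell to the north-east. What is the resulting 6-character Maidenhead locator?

OL88ac

Longitude subsquare x = 23; +1 → 24, wraps to 0 = a, carry into square.
Longitude square 7; +1 → 8.
Latitude subsquare b = 1; +1 → 2 = c.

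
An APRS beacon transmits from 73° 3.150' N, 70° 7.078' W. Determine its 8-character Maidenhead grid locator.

FQ43wb52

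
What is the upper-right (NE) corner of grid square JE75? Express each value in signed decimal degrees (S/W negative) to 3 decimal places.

Field J=9, E=4: +9·20° lon, +4·10° lat → SW at lon 0°, lat -50°.
Square 7, 5: +7·2° lon, +5·1° lat → SW at lon 14°, lat -45°.
Cell spans 2° lon × 1° lat. NE corner is SW corner plus one full cell.
latitude -44.000, longitude 16.000.

-44.000, 16.000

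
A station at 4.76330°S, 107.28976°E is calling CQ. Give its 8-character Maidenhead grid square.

OI35pf46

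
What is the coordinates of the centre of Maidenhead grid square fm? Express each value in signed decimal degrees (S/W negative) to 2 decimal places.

35.00, -70.00

Field F=5, M=12: +5·20° lon, +12·10° lat → SW at lon -80°, lat 30°.
Cell spans 20° lon × 10° lat. Centre is SW corner plus half of each.
latitude 35.00, longitude -70.00.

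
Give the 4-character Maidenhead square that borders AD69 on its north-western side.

AE50

Longitude square 6; −1 → 5.
Latitude square 9; +1 → 10, wraps to 0, carry into field.
Latitude field D = 3; +1 → 4 = E.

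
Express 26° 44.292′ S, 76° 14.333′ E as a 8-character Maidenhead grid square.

MG83cg82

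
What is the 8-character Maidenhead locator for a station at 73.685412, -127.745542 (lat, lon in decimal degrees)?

CQ63dq04

Shift to the Maidenhead origin (180°W, 90°S): lon 52.25446, lat 163.68541.
Field: 52.25446/20 → 2 → C, 163.68541/10 → 16 → Q; chars CQ.
Square: 12.25446/2 → 6, 3.68541/1 → 3; chars 63.
Subsquare: 0.25446/0.0833333 → 3 → d, 0.68541/0.0416667 → 16 → q; chars dq.
Extended square: 0.00446/0.00833333 → 0, 0.01875/0.00416667 → 4; chars 04.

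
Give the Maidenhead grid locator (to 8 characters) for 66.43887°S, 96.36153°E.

Shift to the Maidenhead origin (180°W, 90°S): lon 276.36153, lat 23.56113.
Field: 276.36153/20 → 13 → N, 23.56113/10 → 2 → C; chars NC.
Square: 16.36153/2 → 8, 3.56113/1 → 3; chars 83.
Subsquare: 0.36153/0.0833333 → 4 → e, 0.56113/0.0416667 → 13 → n; chars en.
Extended square: 0.02820/0.00833333 → 3, 0.01946/0.00416667 → 4; chars 34.

NC83en34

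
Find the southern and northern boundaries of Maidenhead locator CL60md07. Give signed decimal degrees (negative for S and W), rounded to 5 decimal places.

20.15417, 20.15833

Field C=2, L=11: +2·20° lon, +11·10° lat → SW at lon -140°, lat 20°.
Square 6, 0: +6·2° lon, +0·1° lat → SW at lon -128°, lat 20°.
Subsquare m=12, d=3: +12·0.0833333° lon, +3·0.0416667° lat → SW at lon -127°, lat 20.125°.
Extended square 0, 7: +0·0.00833333° lon, +7·0.00416667° lat → SW at lon -127°, lat 20.1542°.
Cell spans 0.00833333° lon × 0.00416667° lat.
south 20.15417, north 20.15833.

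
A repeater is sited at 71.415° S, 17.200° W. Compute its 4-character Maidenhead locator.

IB18

Offset from 180°W / 90°S: lon 162.80°, lat 18.58°.
Field: 162.80/20 → 8 → I, 18.58/10 → 1 → B; chars IB.
Square: 2.80/2 → 1, 8.58/1 → 8; chars 18.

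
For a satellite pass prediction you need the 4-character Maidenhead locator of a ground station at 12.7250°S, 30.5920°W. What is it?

Shift to the Maidenhead origin (180°W, 90°S): lon 149.41, lat 77.28.
Field (20°×10°, letters A–R): 149.41/20 → 7 → H, 77.28/10 → 7 → H; chars HH.
Square (2°×1°, digits 0–9): 9.41/2 → 4, 7.28/1 → 7; chars 47.

HH47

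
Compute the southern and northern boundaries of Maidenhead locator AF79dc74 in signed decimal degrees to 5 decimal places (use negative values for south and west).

Field A=0, F=5: +0·20° lon, +5·10° lat → SW at lon -180°, lat -40°.
Square 7, 9: +7·2° lon, +9·1° lat → SW at lon -166°, lat -31°.
Subsquare d=3, c=2: +3·0.0833333° lon, +2·0.0416667° lat → SW at lon -165.75°, lat -30.9167°.
Extended square 7, 4: +7·0.00833333° lon, +4·0.00416667° lat → SW at lon -165.692°, lat -30.9°.
Cell spans 0.00833333° lon × 0.00416667° lat.
south -30.90000, north -30.89583.

-30.90000, -30.89583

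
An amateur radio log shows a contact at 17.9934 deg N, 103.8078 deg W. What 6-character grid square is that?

DK87cx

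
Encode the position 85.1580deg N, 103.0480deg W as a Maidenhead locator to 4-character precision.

DR85

Offset from 180°W / 90°S: lon 76.95°, lat 175.16°.
Field: lon ⌊76.95/20⌋ = 3 → D; lat ⌊175.16/10⌋ = 17 → R.
Square: lon ⌊16.95/2⌋ = 8; lat ⌊5.16/1⌋ = 5.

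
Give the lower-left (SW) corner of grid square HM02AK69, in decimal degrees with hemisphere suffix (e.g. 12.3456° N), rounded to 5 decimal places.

32.45417° N, 39.95000° W

Field H=7, M=12: +7·20° lon, +12·10° lat → SW at lon -40°, lat 30°.
Square 0, 2: +0·2° lon, +2·1° lat → SW at lon -40°, lat 32°.
Subsquare a=0, k=10: +0·0.0833333° lon, +10·0.0416667° lat → SW at lon -40°, lat 32.4167°.
Extended square 6, 9: +6·0.00833333° lon, +9·0.00416667° lat → SW at lon -39.95°, lat 32.4542°.
latitude 32.45417° N, longitude 39.95000° W.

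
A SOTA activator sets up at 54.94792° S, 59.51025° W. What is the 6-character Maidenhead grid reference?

GD05fb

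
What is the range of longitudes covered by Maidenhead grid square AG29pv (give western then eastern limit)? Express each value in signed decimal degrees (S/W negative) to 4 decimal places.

-174.7500, -174.6667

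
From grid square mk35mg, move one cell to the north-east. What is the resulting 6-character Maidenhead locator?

MK35nh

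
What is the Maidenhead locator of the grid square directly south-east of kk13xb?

KK23aa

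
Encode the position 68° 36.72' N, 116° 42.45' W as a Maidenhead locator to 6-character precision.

Add 180° to longitude and 90° to latitude: 63.2925, 158.6120.
Field (20°×10°, letters A–R): 63.2925/20 → 3 → D, 158.6120/10 → 15 → P; chars DP.
Square (2°×1°, digits 0–9): 3.2925/2 → 1, 8.6120/1 → 8; chars 18.
Subsquare (5′×2.5′, letters a–x): 1.2925/0.0833333 → 15 → p, 0.6120/0.0416667 → 14 → o; chars po.

DP18po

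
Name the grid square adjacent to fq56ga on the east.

FQ56ha

Longitude subsquare g = 6; +1 → 7 = h.
The latitude characters are unchanged.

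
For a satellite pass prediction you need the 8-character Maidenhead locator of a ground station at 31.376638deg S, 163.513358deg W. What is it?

AF88fo89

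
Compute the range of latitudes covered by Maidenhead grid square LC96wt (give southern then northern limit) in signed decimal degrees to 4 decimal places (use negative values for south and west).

-63.2083, -63.1667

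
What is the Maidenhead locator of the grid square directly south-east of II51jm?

II51kl

Longitude subsquare j = 9; +1 → 10 = k.
Latitude subsquare m = 12; −1 → 11 = l.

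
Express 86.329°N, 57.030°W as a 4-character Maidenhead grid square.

GR16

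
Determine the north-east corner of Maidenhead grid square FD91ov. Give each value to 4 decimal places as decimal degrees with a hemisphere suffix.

58.0833° S, 60.7500° W

Field F=5, D=3: +5·20° lon, +3·10° lat → SW at lon -80°, lat -60°.
Square 9, 1: +9·2° lon, +1·1° lat → SW at lon -62°, lat -59°.
Subsquare o=14, v=21: +14·0.0833333° lon, +21·0.0416667° lat → SW at lon -60.8333°, lat -58.125°.
Cell spans 0.0833333° lon × 0.0416667° lat. NE corner is SW corner plus one full cell.
latitude 58.0833° S, longitude 60.7500° W.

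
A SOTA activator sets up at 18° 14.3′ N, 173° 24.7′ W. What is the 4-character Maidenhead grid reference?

Offset from 180°W / 90°S: lon 6.59°, lat 108.24°.
Field: lon ⌊6.59/20⌋ = 0 → A; lat ⌊108.24/10⌋ = 10 → K.
Square: lon ⌊6.59/2⌋ = 3; lat ⌊8.24/1⌋ = 8.

AK38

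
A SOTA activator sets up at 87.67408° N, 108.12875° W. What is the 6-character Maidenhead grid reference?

Shift to the Maidenhead origin (180°W, 90°S): lon 71.8713, lat 177.6741.
Field: lon ⌊71.8713/20⌋ = 3 → D; lat ⌊177.6741/10⌋ = 17 → R.
Square: lon ⌊11.8713/2⌋ = 5; lat ⌊7.6741/1⌋ = 7.
Subsquare: lon ⌊1.8713/0.0833333⌋ = 22 → w; lat ⌊0.6741/0.0416667⌋ = 16 → q.

DR57wq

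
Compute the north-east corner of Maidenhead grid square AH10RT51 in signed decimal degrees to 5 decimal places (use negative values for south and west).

-19.20000, -176.53333

Field A=0, H=7: +0·20° lon, +7·10° lat → SW at lon -180°, lat -20°.
Square 1, 0: +1·2° lon, +0·1° lat → SW at lon -178°, lat -20°.
Subsquare r=17, t=19: +17·0.0833333° lon, +19·0.0416667° lat → SW at lon -176.583°, lat -19.2083°.
Extended square 5, 1: +5·0.00833333° lon, +1·0.00416667° lat → SW at lon -176.542°, lat -19.2042°.
Cell spans 0.00833333° lon × 0.00416667° lat. NE corner is SW corner plus one full cell.
latitude -19.20000, longitude -176.53333.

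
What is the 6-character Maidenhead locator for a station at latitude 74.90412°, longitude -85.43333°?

Add 180° to longitude and 90° to latitude: 94.5667, 164.9041.
Field (20°×10°, letters A–R): lon ⌊94.5667/20⌋ = 4 → E; lat ⌊164.9041/10⌋ = 16 → Q.
Square (2°×1°, digits 0–9): lon ⌊14.5667/2⌋ = 7; lat ⌊4.9041/1⌋ = 4.
Subsquare (5′×2.5′, letters a–x): lon ⌊0.5667/0.0833333⌋ = 6 → g; lat ⌊0.9041/0.0416667⌋ = 21 → v.

EQ74gv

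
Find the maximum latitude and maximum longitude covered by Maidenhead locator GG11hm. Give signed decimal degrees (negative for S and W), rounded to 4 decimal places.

-28.4583, -57.3333

Field G=6, G=6: +6·20° lon, +6·10° lat → SW at lon -60°, lat -30°.
Square 1, 1: +1·2° lon, +1·1° lat → SW at lon -58°, lat -29°.
Subsquare h=7, m=12: +7·0.0833333° lon, +12·0.0416667° lat → SW at lon -57.4167°, lat -28.5°.
Cell spans 0.0833333° lon × 0.0416667° lat. NE corner is SW corner plus one full cell.
latitude -28.4583, longitude -57.3333.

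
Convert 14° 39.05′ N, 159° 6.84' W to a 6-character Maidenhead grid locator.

BK04kp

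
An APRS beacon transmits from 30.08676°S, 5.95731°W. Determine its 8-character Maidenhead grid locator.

IF79av59

Offset from 180°W / 90°S: lon 174.04269°, lat 59.91324°.
Field: lon ⌊174.04269/20⌋ = 8 → I; lat ⌊59.91324/10⌋ = 5 → F.
Square: lon ⌊14.04269/2⌋ = 7; lat ⌊9.91324/1⌋ = 9.
Subsquare: lon ⌊0.04269/0.0833333⌋ = 0 → a; lat ⌊0.91324/0.0416667⌋ = 21 → v.
Extended square: lon ⌊0.04269/0.00833333⌋ = 5; lat ⌊0.03824/0.00416667⌋ = 9.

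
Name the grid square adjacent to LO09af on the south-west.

KO99xe

Longitude subsquare a = 0; −1 → -1, wraps to 23 = x, carry into square.
Longitude square 0; −1 → -1, wraps to 9, carry into field.
Longitude field L = 11; −1 → 10 = K.
Latitude subsquare f = 5; −1 → 4 = e.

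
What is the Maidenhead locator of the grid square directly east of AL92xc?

Longitude subsquare x = 23; +1 → 24, wraps to 0 = a, carry into square.
Longitude square 9; +1 → 10, wraps to 0, carry into field.
Longitude field A = 0; +1 → 1 = B.
The latitude characters are unchanged.

BL02ac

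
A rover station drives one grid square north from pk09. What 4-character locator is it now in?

PL00

Latitude square 9; +1 → 10, wraps to 0, carry into field.
Latitude field K = 10; +1 → 11 = L.
The longitude characters are unchanged.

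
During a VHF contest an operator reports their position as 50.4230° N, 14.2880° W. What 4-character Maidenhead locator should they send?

Add 180° to longitude and 90° to latitude: 165.71, 140.42.
Field (20°×10°, letters A–R): 165.71/20 → 8 → I, 140.42/10 → 14 → O; chars IO.
Square (2°×1°, digits 0–9): 5.71/2 → 2, 0.42/1 → 0; chars 20.

IO20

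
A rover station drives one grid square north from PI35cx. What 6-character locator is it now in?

PI36ca

Latitude subsquare x = 23; +1 → 24, wraps to 0 = a, carry into square.
Latitude square 5; +1 → 6.
The longitude characters are unchanged.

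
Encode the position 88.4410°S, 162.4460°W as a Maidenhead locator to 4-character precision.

AA81

Add 180° to longitude and 90° to latitude: 17.55, 1.56.
Field (20°×10°, letters A–R): 17.55/20 → 0 → A, 1.56/10 → 0 → A; chars AA.
Square (2°×1°, digits 0–9): 17.55/2 → 8, 1.56/1 → 1; chars 81.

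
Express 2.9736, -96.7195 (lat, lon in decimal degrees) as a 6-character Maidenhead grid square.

EJ12px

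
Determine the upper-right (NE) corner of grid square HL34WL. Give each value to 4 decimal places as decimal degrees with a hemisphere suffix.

24.5000° N, 32.0833° W

Field H=7, L=11: +7·20° lon, +11·10° lat → SW at lon -40°, lat 20°.
Square 3, 4: +3·2° lon, +4·1° lat → SW at lon -34°, lat 24°.
Subsquare w=22, l=11: +22·0.0833333° lon, +11·0.0416667° lat → SW at lon -32.1667°, lat 24.4583°.
Cell spans 0.0833333° lon × 0.0416667° lat. NE corner is SW corner plus one full cell.
latitude 24.5000° N, longitude 32.0833° W.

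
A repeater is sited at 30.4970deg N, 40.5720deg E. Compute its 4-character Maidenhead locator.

LM00

Shift to the Maidenhead origin (180°W, 90°S): lon 220.57, lat 120.50.
Field: 220.57/20 → 11 → L, 120.50/10 → 12 → M; chars LM.
Square: 0.57/2 → 0, 0.50/1 → 0; chars 00.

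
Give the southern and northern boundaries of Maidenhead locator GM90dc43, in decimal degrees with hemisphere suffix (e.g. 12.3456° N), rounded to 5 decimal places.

30.09583° N, 30.10000° N

Field G=6, M=12: +6·20° lon, +12·10° lat → SW at lon -60°, lat 30°.
Square 9, 0: +9·2° lon, +0·1° lat → SW at lon -42°, lat 30°.
Subsquare d=3, c=2: +3·0.0833333° lon, +2·0.0416667° lat → SW at lon -41.75°, lat 30.0833°.
Extended square 4, 3: +4·0.00833333° lon, +3·0.00416667° lat → SW at lon -41.7167°, lat 30.0958°.
Cell spans 0.00833333° lon × 0.00416667° lat.
south 30.09583° N, north 30.10000° N.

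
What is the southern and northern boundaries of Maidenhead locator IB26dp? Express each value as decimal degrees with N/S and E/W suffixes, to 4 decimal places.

73.3750° S, 73.3333° S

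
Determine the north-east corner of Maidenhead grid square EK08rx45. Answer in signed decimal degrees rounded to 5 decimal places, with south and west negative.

18.98333, -98.54167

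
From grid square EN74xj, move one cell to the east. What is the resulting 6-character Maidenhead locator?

EN84aj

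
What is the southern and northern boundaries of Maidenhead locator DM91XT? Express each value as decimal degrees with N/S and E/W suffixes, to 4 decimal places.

Field D=3, M=12: +3·20° lon, +12·10° lat → SW at lon -120°, lat 30°.
Square 9, 1: +9·2° lon, +1·1° lat → SW at lon -102°, lat 31°.
Subsquare x=23, t=19: +23·0.0833333° lon, +19·0.0416667° lat → SW at lon -100.083°, lat 31.7917°.
Cell spans 0.0833333° lon × 0.0416667° lat.
south 31.7917° N, north 31.8333° N.

31.7917° N, 31.8333° N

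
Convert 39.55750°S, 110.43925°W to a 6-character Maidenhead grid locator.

DF40sk

Offset from 180°W / 90°S: lon 69.5607°, lat 50.4425°.
Field: 69.5607/20 → 3 → D, 50.4425/10 → 5 → F; chars DF.
Square: 9.5607/2 → 4, 0.4425/1 → 0; chars 40.
Subsquare: 1.5607/0.0833333 → 18 → s, 0.4425/0.0416667 → 10 → k; chars sk.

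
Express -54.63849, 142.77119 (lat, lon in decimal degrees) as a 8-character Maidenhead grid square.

QD15ji26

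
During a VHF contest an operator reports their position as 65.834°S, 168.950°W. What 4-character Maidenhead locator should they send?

AC54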